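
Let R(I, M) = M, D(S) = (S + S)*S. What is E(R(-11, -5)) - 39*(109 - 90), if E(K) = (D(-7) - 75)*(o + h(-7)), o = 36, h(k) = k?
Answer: -74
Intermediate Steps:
D(S) = 2*S**2 (D(S) = (2*S)*S = 2*S**2)
E(K) = 667 (E(K) = (2*(-7)**2 - 75)*(36 - 7) = (2*49 - 75)*29 = (98 - 75)*29 = 23*29 = 667)
E(R(-11, -5)) - 39*(109 - 90) = 667 - 39*(109 - 90) = 667 - 39*19 = 667 - 741 = -74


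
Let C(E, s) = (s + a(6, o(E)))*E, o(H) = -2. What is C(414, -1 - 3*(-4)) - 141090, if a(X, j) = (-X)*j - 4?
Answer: -133224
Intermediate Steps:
a(X, j) = -4 - X*j (a(X, j) = -X*j - 4 = -4 - X*j)
C(E, s) = E*(8 + s) (C(E, s) = (s + (-4 - 1*6*(-2)))*E = (s + (-4 + 12))*E = (s + 8)*E = (8 + s)*E = E*(8 + s))
C(414, -1 - 3*(-4)) - 141090 = 414*(8 + (-1 - 3*(-4))) - 141090 = 414*(8 + (-1 + 12)) - 141090 = 414*(8 + 11) - 141090 = 414*19 - 141090 = 7866 - 141090 = -133224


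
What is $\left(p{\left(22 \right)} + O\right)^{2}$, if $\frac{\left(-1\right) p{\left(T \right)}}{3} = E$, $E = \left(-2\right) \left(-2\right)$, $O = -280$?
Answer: $85264$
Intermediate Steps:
$E = 4$
$p{\left(T \right)} = -12$ ($p{\left(T \right)} = \left(-3\right) 4 = -12$)
$\left(p{\left(22 \right)} + O\right)^{2} = \left(-12 - 280\right)^{2} = \left(-292\right)^{2} = 85264$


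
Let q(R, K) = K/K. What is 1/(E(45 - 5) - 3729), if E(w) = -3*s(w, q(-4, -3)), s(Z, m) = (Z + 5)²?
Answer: -1/9804 ≈ -0.00010200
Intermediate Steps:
q(R, K) = 1
s(Z, m) = (5 + Z)²
E(w) = -3*(5 + w)²
1/(E(45 - 5) - 3729) = 1/(-3*(5 + (45 - 5))² - 3729) = 1/(-3*(5 + 40)² - 3729) = 1/(-3*45² - 3729) = 1/(-3*2025 - 3729) = 1/(-6075 - 3729) = 1/(-9804) = -1/9804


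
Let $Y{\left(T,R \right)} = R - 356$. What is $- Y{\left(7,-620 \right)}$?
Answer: $976$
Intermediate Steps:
$Y{\left(T,R \right)} = -356 + R$ ($Y{\left(T,R \right)} = R - 356 = -356 + R$)
$- Y{\left(7,-620 \right)} = - (-356 - 620) = \left(-1\right) \left(-976\right) = 976$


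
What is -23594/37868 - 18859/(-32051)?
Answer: -21029341/606853634 ≈ -0.034653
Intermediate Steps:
-23594/37868 - 18859/(-32051) = -23594*1/37868 - 18859*(-1/32051) = -11797/18934 + 18859/32051 = -21029341/606853634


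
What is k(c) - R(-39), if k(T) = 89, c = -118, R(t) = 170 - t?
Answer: -120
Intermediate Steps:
k(c) - R(-39) = 89 - (170 - 1*(-39)) = 89 - (170 + 39) = 89 - 1*209 = 89 - 209 = -120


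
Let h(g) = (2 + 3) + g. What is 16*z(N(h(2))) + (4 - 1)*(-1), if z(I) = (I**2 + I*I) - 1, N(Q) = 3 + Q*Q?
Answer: 86509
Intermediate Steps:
h(g) = 5 + g
N(Q) = 3 + Q**2
z(I) = -1 + 2*I**2 (z(I) = (I**2 + I**2) - 1 = 2*I**2 - 1 = -1 + 2*I**2)
16*z(N(h(2))) + (4 - 1)*(-1) = 16*(-1 + 2*(3 + (5 + 2)**2)**2) + (4 - 1)*(-1) = 16*(-1 + 2*(3 + 7**2)**2) + 3*(-1) = 16*(-1 + 2*(3 + 49)**2) - 3 = 16*(-1 + 2*52**2) - 3 = 16*(-1 + 2*2704) - 3 = 16*(-1 + 5408) - 3 = 16*5407 - 3 = 86512 - 3 = 86509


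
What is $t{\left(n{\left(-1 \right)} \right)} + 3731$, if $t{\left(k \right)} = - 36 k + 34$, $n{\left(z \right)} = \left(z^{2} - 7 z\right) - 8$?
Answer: $3765$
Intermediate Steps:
$n{\left(z \right)} = -8 + z^{2} - 7 z$
$t{\left(k \right)} = 34 - 36 k$
$t{\left(n{\left(-1 \right)} \right)} + 3731 = \left(34 - 36 \left(-8 + \left(-1\right)^{2} - -7\right)\right) + 3731 = \left(34 - 36 \left(-8 + 1 + 7\right)\right) + 3731 = \left(34 - 0\right) + 3731 = \left(34 + 0\right) + 3731 = 34 + 3731 = 3765$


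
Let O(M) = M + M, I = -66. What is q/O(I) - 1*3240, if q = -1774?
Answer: -212953/66 ≈ -3226.6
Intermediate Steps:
O(M) = 2*M
q/O(I) - 1*3240 = -1774/(2*(-66)) - 1*3240 = -1774/(-132) - 3240 = -1774*(-1/132) - 3240 = 887/66 - 3240 = -212953/66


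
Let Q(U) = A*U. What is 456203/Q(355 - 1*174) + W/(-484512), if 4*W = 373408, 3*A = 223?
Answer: 11773919947/349220676 ≈ 33.715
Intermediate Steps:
A = 223/3 (A = (⅓)*223 = 223/3 ≈ 74.333)
W = 93352 (W = (¼)*373408 = 93352)
Q(U) = 223*U/3
456203/Q(355 - 1*174) + W/(-484512) = 456203/((223*(355 - 1*174)/3)) + 93352/(-484512) = 456203/((223*(355 - 174)/3)) + 93352*(-1/484512) = 456203/(((223/3)*181)) - 1667/8652 = 456203/(40363/3) - 1667/8652 = 456203*(3/40363) - 1667/8652 = 1368609/40363 - 1667/8652 = 11773919947/349220676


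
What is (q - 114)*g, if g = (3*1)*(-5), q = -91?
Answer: 3075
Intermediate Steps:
g = -15 (g = 3*(-5) = -15)
(q - 114)*g = (-91 - 114)*(-15) = -205*(-15) = 3075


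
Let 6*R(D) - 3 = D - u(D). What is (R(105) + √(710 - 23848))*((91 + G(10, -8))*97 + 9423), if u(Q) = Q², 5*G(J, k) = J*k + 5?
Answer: -61117005/2 + 16795*I*√23138 ≈ -3.0558e+7 + 2.5547e+6*I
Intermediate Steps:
G(J, k) = 1 + J*k/5 (G(J, k) = (J*k + 5)/5 = (5 + J*k)/5 = 1 + J*k/5)
R(D) = ½ - D²/6 + D/6 (R(D) = ½ + (D - D²)/6 = ½ + (-D²/6 + D/6) = ½ - D²/6 + D/6)
(R(105) + √(710 - 23848))*((91 + G(10, -8))*97 + 9423) = ((½ - ⅙*105² + (⅙)*105) + √(710 - 23848))*((91 + (1 + (⅕)*10*(-8)))*97 + 9423) = ((½ - ⅙*11025 + 35/2) + √(-23138))*((91 + (1 - 16))*97 + 9423) = ((½ - 3675/2 + 35/2) + I*√23138)*((91 - 15)*97 + 9423) = (-3639/2 + I*√23138)*(76*97 + 9423) = (-3639/2 + I*√23138)*(7372 + 9423) = (-3639/2 + I*√23138)*16795 = -61117005/2 + 16795*I*√23138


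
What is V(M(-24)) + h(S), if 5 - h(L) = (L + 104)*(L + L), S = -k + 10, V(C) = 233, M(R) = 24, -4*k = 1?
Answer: -16833/8 ≈ -2104.1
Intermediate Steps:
k = -¼ (k = -¼*1 = -¼ ≈ -0.25000)
S = 41/4 (S = -1*(-¼) + 10 = ¼ + 10 = 41/4 ≈ 10.250)
h(L) = 5 - 2*L*(104 + L) (h(L) = 5 - (L + 104)*(L + L) = 5 - (104 + L)*2*L = 5 - 2*L*(104 + L))
V(M(-24)) + h(S) = 233 + (5 - 208*41/4 - 2*(41/4)²) = 233 + (5 - 2132 - 2*1681/16) = 233 + (5 - 2132 - 1681/8) = 233 - 18697/8 = -16833/8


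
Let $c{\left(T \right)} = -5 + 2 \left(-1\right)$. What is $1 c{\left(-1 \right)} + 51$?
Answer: $44$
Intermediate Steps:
$c{\left(T \right)} = -7$ ($c{\left(T \right)} = -5 - 2 = -7$)
$1 c{\left(-1 \right)} + 51 = 1 \left(-7\right) + 51 = -7 + 51 = 44$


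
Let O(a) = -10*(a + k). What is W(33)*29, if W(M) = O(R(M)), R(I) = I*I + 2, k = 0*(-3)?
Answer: -316390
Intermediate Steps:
k = 0
R(I) = 2 + I**2 (R(I) = I**2 + 2 = 2 + I**2)
O(a) = -10*a (O(a) = -10*(a + 0) = -10*a)
W(M) = -20 - 10*M**2 (W(M) = -10*(2 + M**2) = -20 - 10*M**2)
W(33)*29 = (-20 - 10*33**2)*29 = (-20 - 10*1089)*29 = (-20 - 10890)*29 = -10910*29 = -316390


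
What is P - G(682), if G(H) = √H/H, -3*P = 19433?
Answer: -19433/3 - √682/682 ≈ -6477.7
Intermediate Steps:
P = -19433/3 (P = -⅓*19433 = -19433/3 ≈ -6477.7)
G(H) = H^(-½)
P - G(682) = -19433/3 - 1/√682 = -19433/3 - √682/682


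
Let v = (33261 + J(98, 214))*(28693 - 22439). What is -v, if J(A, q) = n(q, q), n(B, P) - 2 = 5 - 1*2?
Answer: -208045564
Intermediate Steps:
n(B, P) = 5 (n(B, P) = 2 + (5 - 1*2) = 2 + (5 - 2) = 2 + 3 = 5)
J(A, q) = 5
v = 208045564 (v = (33261 + 5)*(28693 - 22439) = 33266*6254 = 208045564)
-v = -1*208045564 = -208045564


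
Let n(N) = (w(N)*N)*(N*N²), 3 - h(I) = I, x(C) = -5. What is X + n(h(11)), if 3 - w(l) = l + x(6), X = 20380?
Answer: 85916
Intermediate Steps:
h(I) = 3 - I
w(l) = 8 - l (w(l) = 3 - (l - 5) = 3 - (-5 + l) = 3 + (5 - l) = 8 - l)
n(N) = N⁴*(8 - N) (n(N) = ((8 - N)*N)*(N*N²) = (N*(8 - N))*N³ = N⁴*(8 - N))
X + n(h(11)) = 20380 + (3 - 1*11)⁴*(8 - (3 - 1*11)) = 20380 + (3 - 11)⁴*(8 - (3 - 11)) = 20380 + (-8)⁴*(8 - 1*(-8)) = 20380 + 4096*(8 + 8) = 20380 + 4096*16 = 20380 + 65536 = 85916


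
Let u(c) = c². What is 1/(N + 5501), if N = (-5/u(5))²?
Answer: 25/137526 ≈ 0.00018178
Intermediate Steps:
N = 1/25 (N = (-5/(5²))² = (-5/25)² = (-5*1/25)² = (-⅕)² = 1/25 ≈ 0.040000)
1/(N + 5501) = 1/(1/25 + 5501) = 1/(137526/25) = 25/137526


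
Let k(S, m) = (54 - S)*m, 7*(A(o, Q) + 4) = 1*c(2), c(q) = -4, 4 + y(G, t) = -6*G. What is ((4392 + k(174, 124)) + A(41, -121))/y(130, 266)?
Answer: 9181/686 ≈ 13.383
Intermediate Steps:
y(G, t) = -4 - 6*G
A(o, Q) = -32/7 (A(o, Q) = -4 + (1*(-4))/7 = -4 + (⅐)*(-4) = -4 - 4/7 = -32/7)
k(S, m) = m*(54 - S)
((4392 + k(174, 124)) + A(41, -121))/y(130, 266) = ((4392 + 124*(54 - 1*174)) - 32/7)/(-4 - 6*130) = ((4392 + 124*(54 - 174)) - 32/7)/(-4 - 780) = ((4392 + 124*(-120)) - 32/7)/(-784) = ((4392 - 14880) - 32/7)*(-1/784) = (-10488 - 32/7)*(-1/784) = -73448/7*(-1/784) = 9181/686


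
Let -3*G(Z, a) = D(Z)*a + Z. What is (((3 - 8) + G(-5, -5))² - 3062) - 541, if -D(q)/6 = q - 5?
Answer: 51673/9 ≈ 5741.4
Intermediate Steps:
D(q) = 30 - 6*q (D(q) = -6*(q - 5) = -6*(-5 + q) = 30 - 6*q)
G(Z, a) = -Z/3 - a*(30 - 6*Z)/3 (G(Z, a) = -((30 - 6*Z)*a + Z)/3 = -(a*(30 - 6*Z) + Z)/3 = -(Z + a*(30 - 6*Z))/3 = -Z/3 - a*(30 - 6*Z)/3)
(((3 - 8) + G(-5, -5))² - 3062) - 541 = (((3 - 8) + (-⅓*(-5) + 2*(-5)*(-5 - 5)))² - 3062) - 541 = ((-5 + (5/3 + 2*(-5)*(-10)))² - 3062) - 541 = ((-5 + (5/3 + 100))² - 3062) - 541 = ((-5 + 305/3)² - 3062) - 541 = ((290/3)² - 3062) - 541 = (84100/9 - 3062) - 541 = 56542/9 - 541 = 51673/9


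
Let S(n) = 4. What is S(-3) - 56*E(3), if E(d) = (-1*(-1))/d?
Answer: -44/3 ≈ -14.667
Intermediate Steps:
E(d) = 1/d
S(-3) - 56*E(3) = 4 - 56/3 = -44/3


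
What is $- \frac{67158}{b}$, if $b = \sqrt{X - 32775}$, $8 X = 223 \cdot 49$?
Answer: $\frac{134316 i \sqrt{502546}}{251273} \approx 378.94 i$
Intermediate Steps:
$X = \frac{10927}{8}$ ($X = \frac{223 \cdot 49}{8} = \frac{1}{8} \cdot 10927 = \frac{10927}{8} \approx 1365.9$)
$b = \frac{i \sqrt{502546}}{4}$ ($b = \sqrt{\frac{10927}{8} - 32775} = \sqrt{- \frac{251273}{8}} = \frac{i \sqrt{502546}}{4} \approx 177.23 i$)
$- \frac{67158}{b} = - \frac{67158}{\frac{1}{4} i \sqrt{502546}} = - 67158 \left(- \frac{2 i \sqrt{502546}}{251273}\right) = \frac{134316 i \sqrt{502546}}{251273}$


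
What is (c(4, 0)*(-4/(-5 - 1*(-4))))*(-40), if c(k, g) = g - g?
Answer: 0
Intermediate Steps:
c(k, g) = 0
(c(4, 0)*(-4/(-5 - 1*(-4))))*(-40) = (0*(-4/(-5 - 1*(-4))))*(-40) = (0*(-4/(-5 + 4)))*(-40) = (0*(-4/(-1)))*(-40) = (0*(-1*(-4)))*(-40) = (0*4)*(-40) = 0*(-40) = 0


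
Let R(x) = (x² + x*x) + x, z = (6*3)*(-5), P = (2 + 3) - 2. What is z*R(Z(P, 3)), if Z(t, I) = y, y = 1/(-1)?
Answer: -90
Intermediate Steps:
y = -1
P = 3 (P = 5 - 2 = 3)
Z(t, I) = -1
z = -90 (z = 18*(-5) = -90)
R(x) = x + 2*x² (R(x) = (x² + x²) + x = 2*x² + x = x + 2*x²)
z*R(Z(P, 3)) = -(-90)*(1 + 2*(-1)) = -(-90)*(1 - 2) = -(-90)*(-1) = -90*1 = -90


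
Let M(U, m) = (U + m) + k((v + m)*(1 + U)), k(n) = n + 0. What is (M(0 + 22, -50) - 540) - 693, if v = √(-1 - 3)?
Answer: -2411 + 46*I ≈ -2411.0 + 46.0*I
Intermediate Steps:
v = 2*I (v = √(-4) = 2*I ≈ 2.0*I)
k(n) = n
M(U, m) = U + m + (1 + U)*(m + 2*I) (M(U, m) = (U + m) + (2*I + m)*(1 + U) = (U + m) + (m + 2*I)*(1 + U) = (U + m) + (1 + U)*(m + 2*I) = U + m + (1 + U)*(m + 2*I))
(M(0 + 22, -50) - 540) - 693 = (((0 + 22) + 2*I + 2*(-50) + (0 + 22)*(-50) + 2*I*(0 + 22)) - 540) - 693 = ((22 + 2*I - 100 + 22*(-50) + 2*I*22) - 540) - 693 = ((22 + 2*I - 100 - 1100 + 44*I) - 540) - 693 = ((-1178 + 46*I) - 540) - 693 = (-1718 + 46*I) - 693 = -2411 + 46*I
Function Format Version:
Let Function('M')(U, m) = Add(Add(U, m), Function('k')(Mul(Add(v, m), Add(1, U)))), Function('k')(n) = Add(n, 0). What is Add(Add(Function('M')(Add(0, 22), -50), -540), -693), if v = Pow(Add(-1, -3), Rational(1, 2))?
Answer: Add(-2411, Mul(46, I)) ≈ Add(-2411.0, Mul(46.000, I))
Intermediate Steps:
v = Mul(2, I) (v = Pow(-4, Rational(1, 2)) = Mul(2, I) ≈ Mul(2.0000, I))
Function('k')(n) = n
Function('M')(U, m) = Add(U, m, Mul(Add(1, U), Add(m, Mul(2, I)))) (Function('M')(U, m) = Add(Add(U, m), Mul(Add(Mul(2, I), m), Add(1, U))) = Add(Add(U, m), Mul(Add(m, Mul(2, I)), Add(1, U))) = Add(Add(U, m), Mul(Add(1, U), Add(m, Mul(2, I)))) = Add(U, m, Mul(Add(1, U), Add(m, Mul(2, I)))))
Add(Add(Function('M')(Add(0, 22), -50), -540), -693) = Add(Add(Add(Add(0, 22), Mul(2, I), Mul(2, -50), Mul(Add(0, 22), -50), Mul(2, I, Add(0, 22))), -540), -693) = Add(Add(Add(22, Mul(2, I), -100, Mul(22, -50), Mul(2, I, 22)), -540), -693) = Add(Add(Add(22, Mul(2, I), -100, -1100, Mul(44, I)), -540), -693) = Add(Add(Add(-1178, Mul(46, I)), -540), -693) = Add(Add(-1718, Mul(46, I)), -693) = Add(-2411, Mul(46, I))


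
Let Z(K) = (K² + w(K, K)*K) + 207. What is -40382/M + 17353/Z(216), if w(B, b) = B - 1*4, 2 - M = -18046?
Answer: -571401211/278706240 ≈ -2.0502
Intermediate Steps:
M = 18048 (M = 2 - 1*(-18046) = 2 + 18046 = 18048)
w(B, b) = -4 + B (w(B, b) = B - 4 = -4 + B)
Z(K) = 207 + K² + K*(-4 + K) (Z(K) = (K² + (-4 + K)*K) + 207 = (K² + K*(-4 + K)) + 207 = 207 + K² + K*(-4 + K))
-40382/M + 17353/Z(216) = -40382/18048 + 17353/(207 + 216² + 216*(-4 + 216)) = -40382*1/18048 + 17353/(207 + 46656 + 216*212) = -20191/9024 + 17353/(207 + 46656 + 45792) = -20191/9024 + 17353/92655 = -571401211/278706240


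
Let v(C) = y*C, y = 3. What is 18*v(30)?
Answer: 1620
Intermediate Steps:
v(C) = 3*C
18*v(30) = 18*(3*30) = 18*90 = 1620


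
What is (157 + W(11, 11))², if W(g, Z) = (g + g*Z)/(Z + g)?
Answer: 26569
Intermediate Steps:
W(g, Z) = (g + Z*g)/(Z + g)
(157 + W(11, 11))² = (157 + 11*(1 + 11)/(11 + 11))² = (157 + 11*12/22)² = (157 + 11*(1/22)*12)² = (157 + 6)² = 163² = 26569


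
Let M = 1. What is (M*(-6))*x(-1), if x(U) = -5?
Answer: 30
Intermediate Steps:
(M*(-6))*x(-1) = (1*(-6))*(-5) = -6*(-5) = 30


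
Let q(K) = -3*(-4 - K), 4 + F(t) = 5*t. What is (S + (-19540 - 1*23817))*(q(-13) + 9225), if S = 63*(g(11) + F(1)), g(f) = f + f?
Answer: -385469784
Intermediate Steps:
g(f) = 2*f
F(t) = -4 + 5*t
q(K) = 12 + 3*K
S = 1449 (S = 63*(2*11 + (-4 + 5*1)) = 63*(22 + (-4 + 5)) = 63*(22 + 1) = 63*23 = 1449)
(S + (-19540 - 1*23817))*(q(-13) + 9225) = (1449 + (-19540 - 1*23817))*((12 + 3*(-13)) + 9225) = (1449 + (-19540 - 23817))*((12 - 39) + 9225) = (1449 - 43357)*(-27 + 9225) = -41908*9198 = -385469784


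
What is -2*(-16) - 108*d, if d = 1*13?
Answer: -1372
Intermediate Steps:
d = 13
-2*(-16) - 108*d = -2*(-16) - 108*13 = 32 - 1404 = -1372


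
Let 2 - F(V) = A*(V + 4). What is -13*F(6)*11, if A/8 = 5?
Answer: 56914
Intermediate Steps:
A = 40 (A = 8*5 = 40)
F(V) = -158 - 40*V (F(V) = 2 - 40*(V + 4) = 2 - 40*(4 + V) = 2 - (160 + 40*V) = 2 + (-160 - 40*V) = -158 - 40*V)
-13*F(6)*11 = -13*(-158 - 40*6)*11 = -13*(-158 - 240)*11 = -13*(-398)*11 = 5174*11 = 56914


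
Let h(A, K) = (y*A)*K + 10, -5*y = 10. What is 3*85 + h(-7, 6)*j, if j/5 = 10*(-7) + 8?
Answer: -28885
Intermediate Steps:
y = -2 (y = -⅕*10 = -2)
h(A, K) = 10 - 2*A*K (h(A, K) = (-2*A)*K + 10 = -2*A*K + 10 = 10 - 2*A*K)
j = -310 (j = 5*(10*(-7) + 8) = 5*(-70 + 8) = 5*(-62) = -310)
3*85 + h(-7, 6)*j = 3*85 + (10 - 2*(-7)*6)*(-310) = 255 + (10 + 84)*(-310) = 255 + 94*(-310) = 255 - 29140 = -28885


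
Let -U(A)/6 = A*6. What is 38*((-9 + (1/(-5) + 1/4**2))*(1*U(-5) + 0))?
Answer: -125001/2 ≈ -62501.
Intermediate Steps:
U(A) = -36*A (U(A) = -6*A*6 = -36*A)
38*((-9 + (1/(-5) + 1/4**2))*(1*U(-5) + 0)) = 38*((-9 + (1/(-5) + 1/4**2))*(1*(-36*(-5)) + 0)) = 38*((-9 + (1*(-1/5) + 1/16))*(1*180 + 0)) = 38*((-9 + (-1/5 + 1*(1/16)))*(180 + 0)) = 38*((-9 + (-1/5 + 1/16))*180) = 38*((-9 - 11/80)*180) = 38*(-731/80*180) = 38*(-6579/4) = -125001/2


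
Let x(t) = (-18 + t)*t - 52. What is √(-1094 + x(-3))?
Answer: 19*I*√3 ≈ 32.909*I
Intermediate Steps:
x(t) = -52 + t*(-18 + t) (x(t) = t*(-18 + t) - 52 = -52 + t*(-18 + t))
√(-1094 + x(-3)) = √(-1094 + (-52 + (-3)² - 18*(-3))) = √(-1094 + (-52 + 9 + 54)) = √(-1094 + 11) = √(-1083) = 19*I*√3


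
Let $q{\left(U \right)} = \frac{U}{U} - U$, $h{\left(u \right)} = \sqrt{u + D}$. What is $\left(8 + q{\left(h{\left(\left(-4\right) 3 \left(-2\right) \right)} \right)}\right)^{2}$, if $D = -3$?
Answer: $\left(9 - \sqrt{21}\right)^{2} \approx 19.514$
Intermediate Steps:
$h{\left(u \right)} = \sqrt{-3 + u}$ ($h{\left(u \right)} = \sqrt{u - 3} = \sqrt{-3 + u}$)
$q{\left(U \right)} = 1 - U$
$\left(8 + q{\left(h{\left(\left(-4\right) 3 \left(-2\right) \right)} \right)}\right)^{2} = \left(8 + \left(1 - \sqrt{-3 + \left(-4\right) 3 \left(-2\right)}\right)\right)^{2} = \left(8 + \left(1 - \sqrt{-3 - -24}\right)\right)^{2} = \left(8 + \left(1 - \sqrt{-3 + 24}\right)\right)^{2} = \left(8 + \left(1 - \sqrt{21}\right)\right)^{2} = \left(9 - \sqrt{21}\right)^{2}$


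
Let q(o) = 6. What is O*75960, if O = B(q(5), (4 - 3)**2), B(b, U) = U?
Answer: 75960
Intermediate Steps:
O = 1 (O = (4 - 3)**2 = 1**2 = 1)
O*75960 = 1*75960 = 75960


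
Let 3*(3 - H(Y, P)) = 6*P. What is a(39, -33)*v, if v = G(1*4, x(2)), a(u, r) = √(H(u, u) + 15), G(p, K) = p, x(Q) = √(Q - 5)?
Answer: 8*I*√15 ≈ 30.984*I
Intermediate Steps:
x(Q) = √(-5 + Q)
H(Y, P) = 3 - 2*P
a(u, r) = √(18 - 2*u) (a(u, r) = √((3 - 2*u) + 15) = √(18 - 2*u))
v = 4 (v = 1*4 = 4)
a(39, -33)*v = √(18 - 2*39)*4 = √(18 - 78)*4 = √(-60)*4 = (2*I*√15)*4 = 8*I*√15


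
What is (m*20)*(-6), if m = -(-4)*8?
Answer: -3840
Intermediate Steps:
m = 32 (m = -1*(-32) = 32)
(m*20)*(-6) = (32*20)*(-6) = 640*(-6) = -3840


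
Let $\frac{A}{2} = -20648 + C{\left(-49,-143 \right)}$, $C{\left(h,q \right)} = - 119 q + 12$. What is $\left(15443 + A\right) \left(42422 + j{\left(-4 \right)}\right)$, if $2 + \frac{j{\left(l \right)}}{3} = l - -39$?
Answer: $348884805$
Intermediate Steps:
$C{\left(h,q \right)} = 12 - 119 q$
$j{\left(l \right)} = 111 + 3 l$ ($j{\left(l \right)} = -6 + 3 \left(l - -39\right) = -6 + 3 \left(l + 39\right) = -6 + 3 \left(39 + l\right) = -6 + \left(117 + 3 l\right) = 111 + 3 l$)
$A = -7238$ ($A = 2 \left(-20648 + \left(12 - -17017\right)\right) = 2 \left(-20648 + \left(12 + 17017\right)\right) = 2 \left(-20648 + 17029\right) = 2 \left(-3619\right) = -7238$)
$\left(15443 + A\right) \left(42422 + j{\left(-4 \right)}\right) = \left(15443 - 7238\right) \left(42422 + \left(111 + 3 \left(-4\right)\right)\right) = 8205 \left(42422 + \left(111 - 12\right)\right) = 8205 \left(42422 + 99\right) = 8205 \cdot 42521 = 348884805$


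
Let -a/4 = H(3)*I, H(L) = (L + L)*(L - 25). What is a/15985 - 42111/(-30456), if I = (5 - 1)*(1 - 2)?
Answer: 67646807/54093240 ≈ 1.2506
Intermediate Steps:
H(L) = 2*L*(-25 + L) (H(L) = (2*L)*(-25 + L) = 2*L*(-25 + L))
I = -4 (I = 4*(-1) = -4)
a = -2112 (a = -4*2*3*(-25 + 3)*(-4) = -4*2*3*(-22)*(-4) = -(-528)*(-4) = -4*528 = -2112)
a/15985 - 42111/(-30456) = -2112/15985 - 42111/(-30456) = -2112*1/15985 - 42111*(-1/30456) = -2112/15985 + 4679/3384 = 67646807/54093240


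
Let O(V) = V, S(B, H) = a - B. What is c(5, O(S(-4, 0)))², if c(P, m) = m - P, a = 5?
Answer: 16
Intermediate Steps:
S(B, H) = 5 - B
c(5, O(S(-4, 0)))² = ((5 - 1*(-4)) - 1*5)² = ((5 + 4) - 5)² = (9 - 5)² = 4² = 16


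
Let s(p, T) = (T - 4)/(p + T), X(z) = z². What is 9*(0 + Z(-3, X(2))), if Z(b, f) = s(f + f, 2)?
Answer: -9/5 ≈ -1.8000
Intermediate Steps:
s(p, T) = (-4 + T)/(T + p)
Z(b, f) = -2/(2 + 2*f) (Z(b, f) = (-4 + 2)/(2 + (f + f)) = -2/(2 + 2*f))
9*(0 + Z(-3, X(2))) = 9*(0 - 1/(1 + 2²)) = 9*(0 - 1/(1 + 4)) = 9*(0 - 1/5) = 9*(0 - 1*⅕) = 9*(0 - ⅕) = 9*(-⅕) = -9/5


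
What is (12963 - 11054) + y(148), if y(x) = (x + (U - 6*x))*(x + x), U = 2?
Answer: -216539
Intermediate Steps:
y(x) = 2*x*(2 - 5*x) (y(x) = (x + (2 - 6*x))*(x + x) = (2 - 5*x)*(2*x) = 2*x*(2 - 5*x))
(12963 - 11054) + y(148) = (12963 - 11054) + 2*148*(2 - 5*148) = 1909 + 2*148*(2 - 740) = 1909 + 2*148*(-738) = 1909 - 218448 = -216539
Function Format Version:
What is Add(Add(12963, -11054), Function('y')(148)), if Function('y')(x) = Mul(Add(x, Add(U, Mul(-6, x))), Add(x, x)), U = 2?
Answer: -216539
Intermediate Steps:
Function('y')(x) = Mul(2, x, Add(2, Mul(-5, x))) (Function('y')(x) = Mul(Add(x, Add(2, Mul(-6, x))), Add(x, x)) = Mul(Add(2, Mul(-5, x)), Mul(2, x)) = Mul(2, x, Add(2, Mul(-5, x))))
Add(Add(12963, -11054), Function('y')(148)) = Add(Add(12963, -11054), Mul(2, 148, Add(2, Mul(-5, 148)))) = Add(1909, Mul(2, 148, Add(2, -740))) = Add(1909, Mul(2, 148, -738)) = Add(1909, -218448) = -216539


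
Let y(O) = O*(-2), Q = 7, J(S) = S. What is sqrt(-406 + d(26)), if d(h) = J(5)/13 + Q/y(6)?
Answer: I*sqrt(2471313)/78 ≈ 20.154*I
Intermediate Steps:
y(O) = -2*O
d(h) = -31/156 (d(h) = 5/13 + 7/((-2*6)) = 5*(1/13) + 7/(-12) = 5/13 + 7*(-1/12) = 5/13 - 7/12 = -31/156)
sqrt(-406 + d(26)) = sqrt(-406 - 31/156) = sqrt(-63367/156) = I*sqrt(2471313)/78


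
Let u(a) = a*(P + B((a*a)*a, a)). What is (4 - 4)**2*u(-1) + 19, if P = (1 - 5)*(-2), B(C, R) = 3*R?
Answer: 19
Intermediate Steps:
P = 8 (P = -4*(-2) = 8)
u(a) = a*(8 + 3*a)
(4 - 4)**2*u(-1) + 19 = (4 - 4)**2*(-(8 + 3*(-1))) + 19 = 0**2*(-(8 - 3)) + 19 = 0*(-1*5) + 19 = 0*(-5) + 19 = 0 + 19 = 19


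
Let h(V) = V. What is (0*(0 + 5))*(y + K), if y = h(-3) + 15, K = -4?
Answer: 0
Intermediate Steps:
y = 12 (y = -3 + 15 = 12)
(0*(0 + 5))*(y + K) = (0*(0 + 5))*(12 - 4) = (0*5)*8 = 0*8 = 0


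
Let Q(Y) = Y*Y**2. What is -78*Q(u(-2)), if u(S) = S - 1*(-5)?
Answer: -2106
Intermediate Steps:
u(S) = 5 + S (u(S) = S + 5 = 5 + S)
Q(Y) = Y**3
-78*Q(u(-2)) = -78*(5 - 2)**3 = -78*3**3 = -78*27 = -2106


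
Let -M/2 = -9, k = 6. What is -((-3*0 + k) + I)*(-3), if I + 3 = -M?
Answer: -45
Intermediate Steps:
M = 18 (M = -2*(-9) = 18)
I = -21 (I = -3 - 1*18 = -3 - 18 = -21)
-((-3*0 + k) + I)*(-3) = -((-3*0 + 6) - 21)*(-3) = -((0 + 6) - 21)*(-3) = -(6 - 21)*(-3) = -(-15)*(-3) = -1*45 = -45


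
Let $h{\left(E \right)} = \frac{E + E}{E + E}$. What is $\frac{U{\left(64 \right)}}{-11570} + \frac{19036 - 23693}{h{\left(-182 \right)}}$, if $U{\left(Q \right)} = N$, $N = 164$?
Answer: $- \frac{26940827}{5785} \approx -4657.0$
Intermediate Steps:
$h{\left(E \right)} = 1$ ($h{\left(E \right)} = \frac{2 E}{2 E} = 2 E \frac{1}{2 E} = 1$)
$U{\left(Q \right)} = 164$
$\frac{U{\left(64 \right)}}{-11570} + \frac{19036 - 23693}{h{\left(-182 \right)}} = \frac{164}{-11570} + \frac{19036 - 23693}{1} = 164 \left(- \frac{1}{11570}\right) + \left(19036 - 23693\right) 1 = - \frac{82}{5785} - 4657 = - \frac{26940827}{5785}$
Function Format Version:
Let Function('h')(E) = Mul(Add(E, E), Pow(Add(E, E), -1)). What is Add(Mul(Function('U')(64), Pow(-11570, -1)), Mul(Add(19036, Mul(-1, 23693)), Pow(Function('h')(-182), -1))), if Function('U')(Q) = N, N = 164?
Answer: Rational(-26940827, 5785) ≈ -4657.0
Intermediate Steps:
Function('h')(E) = 1 (Function('h')(E) = Mul(Mul(2, E), Pow(Mul(2, E), -1)) = Mul(Mul(2, E), Mul(Rational(1, 2), Pow(E, -1))) = 1)
Function('U')(Q) = 164
Add(Mul(Function('U')(64), Pow(-11570, -1)), Mul(Add(19036, Mul(-1, 23693)), Pow(Function('h')(-182), -1))) = Add(Mul(164, Pow(-11570, -1)), Mul(Add(19036, Mul(-1, 23693)), Pow(1, -1))) = Add(Mul(164, Rational(-1, 11570)), Mul(Add(19036, -23693), 1)) = Add(Rational(-82, 5785), Mul(-4657, 1)) = Add(Rational(-82, 5785), -4657) = Rational(-26940827, 5785)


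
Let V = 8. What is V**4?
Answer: 4096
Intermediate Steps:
V**4 = 8**4 = 4096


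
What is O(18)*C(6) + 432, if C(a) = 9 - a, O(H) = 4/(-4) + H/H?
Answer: 432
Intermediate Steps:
O(H) = 0 (O(H) = 4*(-1/4) + 1 = -1 + 1 = 0)
O(18)*C(6) + 432 = 0*(9 - 1*6) + 432 = 0*(9 - 6) + 432 = 0*3 + 432 = 0 + 432 = 432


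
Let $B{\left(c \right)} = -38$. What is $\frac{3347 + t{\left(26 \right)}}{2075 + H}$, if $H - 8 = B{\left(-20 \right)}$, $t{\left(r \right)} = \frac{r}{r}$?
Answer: $\frac{3348}{2045} \approx 1.6372$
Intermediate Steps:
$t{\left(r \right)} = 1$
$H = -30$ ($H = 8 - 38 = -30$)
$\frac{3347 + t{\left(26 \right)}}{2075 + H} = \frac{3347 + 1}{2075 - 30} = \frac{3348}{2045}$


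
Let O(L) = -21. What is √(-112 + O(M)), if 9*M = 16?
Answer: I*√133 ≈ 11.533*I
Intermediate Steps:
M = 16/9 (M = (⅑)*16 = 16/9 ≈ 1.7778)
√(-112 + O(M)) = √(-112 - 21) = √(-133) = I*√133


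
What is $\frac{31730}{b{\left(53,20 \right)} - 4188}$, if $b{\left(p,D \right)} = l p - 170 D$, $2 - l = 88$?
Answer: $- \frac{15865}{6073} \approx -2.6124$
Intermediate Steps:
$l = -86$ ($l = 2 - 88 = -86$)
$b{\left(p,D \right)} = - 170 D - 86 p$ ($b{\left(p,D \right)} = - 86 p - 170 D = - 170 D - 86 p$)
$\frac{31730}{b{\left(53,20 \right)} - 4188} = \frac{31730}{\left(\left(-170\right) 20 - 4558\right) - 4188} = \frac{31730}{\left(-3400 - 4558\right) - 4188} = \frac{31730}{-7958 - 4188} = \frac{31730}{-12146} = 31730 \left(- \frac{1}{12146}\right) = - \frac{15865}{6073}$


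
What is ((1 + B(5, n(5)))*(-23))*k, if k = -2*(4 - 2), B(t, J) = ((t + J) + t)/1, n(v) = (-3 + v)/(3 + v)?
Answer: 1035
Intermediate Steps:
n(v) = (-3 + v)/(3 + v)
B(t, J) = J + 2*t (B(t, J) = ((J + t) + t)*1 = (J + 2*t)*1 = J + 2*t)
k = -4 (k = -2*2 = -4)
((1 + B(5, n(5)))*(-23))*k = ((1 + ((-3 + 5)/(3 + 5) + 2*5))*(-23))*(-4) = ((1 + (2/8 + 10))*(-23))*(-4) = ((1 + ((⅛)*2 + 10))*(-23))*(-4) = ((1 + (¼ + 10))*(-23))*(-4) = ((1 + 41/4)*(-23))*(-4) = ((45/4)*(-23))*(-4) = -1035/4*(-4) = 1035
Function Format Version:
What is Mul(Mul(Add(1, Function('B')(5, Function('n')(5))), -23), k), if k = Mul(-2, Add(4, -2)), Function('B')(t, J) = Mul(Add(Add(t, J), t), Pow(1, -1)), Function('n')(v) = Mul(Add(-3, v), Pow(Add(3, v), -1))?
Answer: 1035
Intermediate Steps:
Function('n')(v) = Mul(Pow(Add(3, v), -1), Add(-3, v))
Function('B')(t, J) = Add(J, Mul(2, t)) (Function('B')(t, J) = Mul(Add(Add(J, t), t), 1) = Mul(Add(J, Mul(2, t)), 1) = Add(J, Mul(2, t)))
k = -4 (k = Mul(-2, 2) = -4)
Mul(Mul(Add(1, Function('B')(5, Function('n')(5))), -23), k) = Mul(Mul(Add(1, Add(Mul(Pow(Add(3, 5), -1), Add(-3, 5)), Mul(2, 5))), -23), -4) = Mul(Mul(Add(1, Add(Mul(Pow(8, -1), 2), 10)), -23), -4) = Mul(Mul(Add(1, Add(Mul(Rational(1, 8), 2), 10)), -23), -4) = Mul(Mul(Add(1, Add(Rational(1, 4), 10)), -23), -4) = Mul(Mul(Add(1, Rational(41, 4)), -23), -4) = Mul(Mul(Rational(45, 4), -23), -4) = Mul(Rational(-1035, 4), -4) = 1035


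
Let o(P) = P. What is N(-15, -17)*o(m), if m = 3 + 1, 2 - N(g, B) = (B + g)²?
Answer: -4088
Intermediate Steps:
N(g, B) = 2 - (B + g)²
m = 4
N(-15, -17)*o(m) = (2 - (-17 - 15)²)*4 = (2 - 1*(-32)²)*4 = (2 - 1*1024)*4 = (2 - 1024)*4 = -1022*4 = -4088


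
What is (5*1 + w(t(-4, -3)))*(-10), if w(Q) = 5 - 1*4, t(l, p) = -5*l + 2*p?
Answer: -60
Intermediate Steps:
w(Q) = 1 (w(Q) = 5 - 4 = 1)
(5*1 + w(t(-4, -3)))*(-10) = (5*1 + 1)*(-10) = (5 + 1)*(-10) = 6*(-10) = -60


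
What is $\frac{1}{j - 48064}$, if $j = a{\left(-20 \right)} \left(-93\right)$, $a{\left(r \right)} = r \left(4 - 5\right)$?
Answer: $- \frac{1}{49924} \approx -2.003 \cdot 10^{-5}$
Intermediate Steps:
$a{\left(r \right)} = - r$ ($a{\left(r \right)} = r \left(-1\right) = - r$)
$j = -1860$ ($j = \left(-1\right) \left(-20\right) \left(-93\right) = 20 \left(-93\right) = -1860$)
$\frac{1}{j - 48064} = \frac{1}{-1860 - 48064} = \frac{1}{-49924} = - \frac{1}{49924}$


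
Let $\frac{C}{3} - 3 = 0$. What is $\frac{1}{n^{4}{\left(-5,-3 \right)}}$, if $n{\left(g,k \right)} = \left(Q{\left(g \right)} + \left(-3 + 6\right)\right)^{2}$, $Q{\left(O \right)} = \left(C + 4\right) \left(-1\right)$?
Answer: $\frac{1}{100000000} \approx 1.0 \cdot 10^{-8}$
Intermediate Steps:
$C = 9$ ($C = 9 + 3 \cdot 0 = 9 + 0 = 9$)
$Q{\left(O \right)} = -13$ ($Q{\left(O \right)} = \left(9 + 4\right) \left(-1\right) = 13 \left(-1\right) = -13$)
$n{\left(g,k \right)} = 100$ ($n{\left(g,k \right)} = \left(-13 + \left(-3 + 6\right)\right)^{2} = \left(-13 + 3\right)^{2} = \left(-10\right)^{2} = 100$)
$\frac{1}{n^{4}{\left(-5,-3 \right)}} = \frac{1}{100^{4}} = \frac{1}{100000000}$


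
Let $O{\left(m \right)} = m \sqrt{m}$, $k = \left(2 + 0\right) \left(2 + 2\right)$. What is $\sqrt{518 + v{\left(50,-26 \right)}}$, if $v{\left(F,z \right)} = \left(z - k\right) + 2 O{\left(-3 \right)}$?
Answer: $\sqrt{484 - 6 i \sqrt{3}} \approx 22.001 - 0.2362 i$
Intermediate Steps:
$k = 8$ ($k = 2 \cdot 4 = 8$)
$O{\left(m \right)} = m^{\frac{3}{2}}$
$v{\left(F,z \right)} = -8 + z - 6 i \sqrt{3}$ ($v{\left(F,z \right)} = \left(z - 8\right) + 2 \left(-3\right)^{\frac{3}{2}} = \left(z - 8\right) + 2 \left(- 3 i \sqrt{3}\right) = \left(-8 + z\right) - 6 i \sqrt{3} = -8 + z - 6 i \sqrt{3}$)
$\sqrt{518 + v{\left(50,-26 \right)}} = \sqrt{518 - \left(34 + 6 i \sqrt{3}\right)} = \sqrt{484 - 6 i \sqrt{3}}$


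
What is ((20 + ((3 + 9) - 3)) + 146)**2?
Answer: 30625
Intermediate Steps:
((20 + ((3 + 9) - 3)) + 146)**2 = ((20 + (12 - 3)) + 146)**2 = ((20 + 9) + 146)**2 = (29 + 146)**2 = 175**2 = 30625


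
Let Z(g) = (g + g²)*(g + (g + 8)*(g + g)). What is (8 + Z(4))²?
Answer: 4032064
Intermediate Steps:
Z(g) = (g + g²)*(g + 2*g*(8 + g)) (Z(g) = (g + g²)*(g + (8 + g)*(2*g)) = (g + g²)*(g + 2*g*(8 + g)))
(8 + Z(4))² = (8 + 4²*(17 + 2*4² + 19*4))² = (8 + 16*(17 + 2*16 + 76))² = (8 + 16*(17 + 32 + 76))² = (8 + 16*125)² = (8 + 2000)² = 2008² = 4032064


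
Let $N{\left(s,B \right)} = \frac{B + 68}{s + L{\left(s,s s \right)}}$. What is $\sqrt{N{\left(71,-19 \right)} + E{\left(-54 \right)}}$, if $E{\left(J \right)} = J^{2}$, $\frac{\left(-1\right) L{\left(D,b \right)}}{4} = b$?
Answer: $\frac{\sqrt{1177271755927}}{20093} \approx 54.0$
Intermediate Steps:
$L{\left(D,b \right)} = - 4 b$
$N{\left(s,B \right)} = \frac{68 + B}{s - 4 s^{2}}$ ($N{\left(s,B \right)} = \frac{B + 68}{s - 4 s s} = \frac{68 + B}{s - 4 s^{2}}$)
$\sqrt{N{\left(71,-19 \right)} + E{\left(-54 \right)}} = \sqrt{\frac{-68 - -19}{71 \left(-1 + 4 \cdot 71\right)} + \left(-54\right)^{2}} = \sqrt{\frac{-68 + 19}{71 \left(-1 + 284\right)} + 2916} = \sqrt{\frac{1}{71} \cdot \frac{1}{283} \left(-49\right) + 2916} = \sqrt{- \frac{49}{20093} + 2916} = \sqrt{\frac{58591139}{20093}} = \frac{\sqrt{1177271755927}}{20093}$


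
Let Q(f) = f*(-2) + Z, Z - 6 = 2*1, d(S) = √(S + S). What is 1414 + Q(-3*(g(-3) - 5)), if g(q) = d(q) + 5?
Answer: 1422 + 6*I*√6 ≈ 1422.0 + 14.697*I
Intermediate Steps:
d(S) = √2*√S (d(S) = √(2*S) = √2*√S)
Z = 8 (Z = 6 + 2*1 = 6 + 2 = 8)
g(q) = 5 + √2*√q (g(q) = √2*√q + 5 = 5 + √2*√q)
Q(f) = 8 - 2*f (Q(f) = f*(-2) + 8 = -2*f + 8 = 8 - 2*f)
1414 + Q(-3*(g(-3) - 5)) = 1414 + (8 - (-6)*((5 + √2*√(-3)) - 5)) = 1414 + (8 - (-6)*((5 + √2*(I*√3)) - 5)) = 1414 + (8 - (-6)*((5 + I*√6) - 5)) = 1414 + (8 - (-6)*I*√6) = 1414 + (8 + 6*I*√6) = 1422 + 6*I*√6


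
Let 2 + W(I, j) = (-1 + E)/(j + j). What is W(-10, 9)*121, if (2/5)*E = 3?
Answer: -7139/36 ≈ -198.31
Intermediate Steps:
E = 15/2 (E = (5/2)*3 = 15/2 ≈ 7.5000)
W(I, j) = -2 + 13/(4*j) (W(I, j) = -2 + (-1 + 15/2)/(j + j) = -2 + 13/(2*((2*j))) = -2 + 13*(1/(2*j))/2 = -2 + 13/(4*j))
W(-10, 9)*121 = (-2 + (13/4)/9)*121 = (-2 + (13/4)*(⅑))*121 = (-2 + 13/36)*121 = -59/36*121 = -7139/36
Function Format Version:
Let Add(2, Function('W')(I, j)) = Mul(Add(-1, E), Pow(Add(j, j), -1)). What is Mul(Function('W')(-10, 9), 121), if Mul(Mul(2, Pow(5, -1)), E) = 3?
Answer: Rational(-7139, 36) ≈ -198.31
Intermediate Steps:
E = Rational(15, 2) (E = Mul(Rational(5, 2), 3) = Rational(15, 2) ≈ 7.5000)
Function('W')(I, j) = Add(-2, Mul(Rational(13, 4), Pow(j, -1))) (Function('W')(I, j) = Add(-2, Mul(Add(-1, Rational(15, 2)), Pow(Add(j, j), -1))) = Add(-2, Mul(Rational(13, 2), Pow(Mul(2, j), -1))) = Add(-2, Mul(Rational(13, 2), Mul(Rational(1, 2), Pow(j, -1)))) = Add(-2, Mul(Rational(13, 4), Pow(j, -1))))
Mul(Function('W')(-10, 9), 121) = Mul(Add(-2, Mul(Rational(13, 4), Pow(9, -1))), 121) = Mul(Add(-2, Mul(Rational(13, 4), Rational(1, 9))), 121) = Mul(Add(-2, Rational(13, 36)), 121) = Mul(Rational(-59, 36), 121) = Rational(-7139, 36)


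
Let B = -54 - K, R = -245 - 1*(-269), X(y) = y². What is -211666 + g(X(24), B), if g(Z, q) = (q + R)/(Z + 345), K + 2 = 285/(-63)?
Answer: -4093832599/19341 ≈ -2.1167e+5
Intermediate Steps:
R = 24 (R = -245 + 269 = 24)
K = -137/21 (K = -2 + 285/(-63) = -2 + 285*(-1/63) = -2 - 95/21 = -137/21 ≈ -6.5238)
B = -997/21 (B = -54 - 1*(-137/21) = -54 + 137/21 = -997/21 ≈ -47.476)
g(Z, q) = (24 + q)/(345 + Z) (g(Z, q) = (q + 24)/(Z + 345) = (24 + q)/(345 + Z))
-211666 + g(X(24), B) = -211666 + (24 - 997/21)/(345 + 24²) = -211666 - 493/21/(345 + 576) = -211666 - 493/21/921 = -211666 + (1/921)*(-493/21) = -211666 - 493/19341 = -4093832599/19341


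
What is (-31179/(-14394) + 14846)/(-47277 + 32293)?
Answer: -71241501/71893232 ≈ -0.99093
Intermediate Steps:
(-31179/(-14394) + 14846)/(-47277 + 32293) = (-31179*(-1/14394) + 14846)/(-14984) = (10393/4798 + 14846)*(-1/14984) = (71241501/4798)*(-1/14984) = -71241501/71893232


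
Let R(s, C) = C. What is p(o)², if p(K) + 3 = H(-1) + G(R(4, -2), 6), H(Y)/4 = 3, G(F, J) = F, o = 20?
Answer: 49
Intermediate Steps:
H(Y) = 12 (H(Y) = 4*3 = 12)
p(K) = 7 (p(K) = -3 + (12 - 2) = -3 + 10 = 7)
p(o)² = 7² = 49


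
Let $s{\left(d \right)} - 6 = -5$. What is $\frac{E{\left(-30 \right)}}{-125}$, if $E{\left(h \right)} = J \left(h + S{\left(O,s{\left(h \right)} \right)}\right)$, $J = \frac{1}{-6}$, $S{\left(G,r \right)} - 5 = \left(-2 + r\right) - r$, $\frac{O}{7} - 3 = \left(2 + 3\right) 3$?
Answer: $- \frac{9}{250} \approx -0.036$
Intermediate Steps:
$s{\left(d \right)} = 1$ ($s{\left(d \right)} = 6 - 5 = 1$)
$O = 126$ ($O = 21 + 7 \left(2 + 3\right) 3 = 21 + 7 \cdot 5 \cdot 3 = 21 + 7 \cdot 15 = 21 + 105 = 126$)
$S{\left(G,r \right)} = 3$ ($S{\left(G,r \right)} = 5 + \left(\left(-2 + r\right) - r\right) = 5 - 2 = 3$)
$J = - \frac{1}{6} \approx -0.16667$
$E{\left(h \right)} = - \frac{1}{2} - \frac{h}{6}$ ($E{\left(h \right)} = - \frac{h + 3}{6} = - \frac{3 + h}{6} = - \frac{1}{2} - \frac{h}{6}$)
$\frac{E{\left(-30 \right)}}{-125} = \frac{- \frac{1}{2} - -5}{-125} = \left(- \frac{1}{2} + 5\right) \left(- \frac{1}{125}\right) = \frac{9}{2} \left(- \frac{1}{125}\right) = - \frac{9}{250}$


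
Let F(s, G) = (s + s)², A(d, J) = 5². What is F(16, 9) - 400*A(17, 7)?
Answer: -8976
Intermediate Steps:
A(d, J) = 25
F(s, G) = 4*s² (F(s, G) = (2*s)² = 4*s²)
F(16, 9) - 400*A(17, 7) = 4*16² - 400*25 = 4*256 - 10000 = 1024 - 10000 = -8976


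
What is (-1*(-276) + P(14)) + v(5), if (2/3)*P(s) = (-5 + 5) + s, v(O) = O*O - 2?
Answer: 320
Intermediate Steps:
v(O) = -2 + O**2 (v(O) = O**2 - 2 = -2 + O**2)
P(s) = 3*s/2 (P(s) = 3*((-5 + 5) + s)/2 = 3*(0 + s)/2 = 3*s/2)
(-1*(-276) + P(14)) + v(5) = (-1*(-276) + (3/2)*14) + (-2 + 5**2) = (276 + 21) + (-2 + 25) = 297 + 23 = 320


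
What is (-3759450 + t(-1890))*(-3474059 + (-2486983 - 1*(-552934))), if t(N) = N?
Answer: 20341732944720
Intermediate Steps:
(-3759450 + t(-1890))*(-3474059 + (-2486983 - 1*(-552934))) = (-3759450 - 1890)*(-3474059 + (-2486983 - 1*(-552934))) = -3761340*(-3474059 + (-2486983 + 552934)) = -3761340*(-3474059 - 1934049) = -3761340*(-5408108) = 20341732944720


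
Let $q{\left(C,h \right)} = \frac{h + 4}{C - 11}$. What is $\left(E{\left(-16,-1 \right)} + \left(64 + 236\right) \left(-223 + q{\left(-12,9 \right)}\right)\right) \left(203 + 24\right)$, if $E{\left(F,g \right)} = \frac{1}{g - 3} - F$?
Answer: $- \frac{1400351877}{92} \approx -1.5221 \cdot 10^{7}$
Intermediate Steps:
$E{\left(F,g \right)} = \frac{1}{-3 + g} - F$
$q{\left(C,h \right)} = \frac{4 + h}{-11 + C}$
$\left(E{\left(-16,-1 \right)} + \left(64 + 236\right) \left(-223 + q{\left(-12,9 \right)}\right)\right) \left(203 + 24\right) = \left(\frac{1 + 3 \left(-16\right) - \left(-16\right) \left(-1\right)}{-3 - 1} + \left(64 + 236\right) \left(-223 + \frac{4 + 9}{-11 - 12}\right)\right) \left(203 + 24\right) = \left(\frac{1 - 48 - 16}{-4} + 300 \left(-223 + \frac{1}{-23} \cdot 13\right)\right) 227 = \left(\left(- \frac{1}{4}\right) \left(-63\right) + 300 \left(-223 - \frac{13}{23}\right)\right) 227 = \left(\frac{63}{4} + 300 \left(-223 - \frac{13}{23}\right)\right) 227 = \left(\frac{63}{4} + 300 \left(- \frac{5142}{23}\right)\right) 227 = \left(\frac{63}{4} - \frac{1542600}{23}\right) 227 = \left(- \frac{6168951}{92}\right) 227 = - \frac{1400351877}{92}$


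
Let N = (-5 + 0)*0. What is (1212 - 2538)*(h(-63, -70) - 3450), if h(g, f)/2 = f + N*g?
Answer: 4760340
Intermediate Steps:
N = 0 (N = -5*0 = 0)
h(g, f) = 2*f (h(g, f) = 2*(f + 0*g) = 2*(f + 0) = 2*f)
(1212 - 2538)*(h(-63, -70) - 3450) = (1212 - 2538)*(2*(-70) - 3450) = -1326*(-140 - 3450) = -1326*(-3590) = 4760340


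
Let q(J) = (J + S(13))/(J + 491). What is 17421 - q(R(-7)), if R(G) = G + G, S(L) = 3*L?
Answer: 8309792/477 ≈ 17421.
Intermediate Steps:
R(G) = 2*G
q(J) = (39 + J)/(491 + J) (q(J) = (J + 3*13)/(J + 491) = (J + 39)/(491 + J) = (39 + J)/(491 + J))
17421 - q(R(-7)) = 17421 - (39 + 2*(-7))/(491 + 2*(-7)) = 17421 - (39 - 14)/(491 - 14) = 17421 - 25/477 = 8309792/477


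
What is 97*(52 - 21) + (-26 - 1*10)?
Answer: 2971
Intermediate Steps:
97*(52 - 21) + (-26 - 1*10) = 97*31 + (-26 - 10) = 3007 - 36 = 2971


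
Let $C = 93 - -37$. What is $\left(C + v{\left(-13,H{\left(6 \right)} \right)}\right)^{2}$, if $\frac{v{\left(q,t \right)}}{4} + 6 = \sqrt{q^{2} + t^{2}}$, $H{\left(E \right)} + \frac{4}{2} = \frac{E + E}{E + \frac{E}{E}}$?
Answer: $\frac{683124}{49} + \frac{848 \sqrt{8285}}{7} \approx 24968.0$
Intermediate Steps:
$H{\left(E \right)} = -2 + \frac{2 E}{1 + E}$ ($H{\left(E \right)} = -2 + \frac{E + E}{E + \frac{E}{E}} = -2 + \frac{2 E}{E + 1} = -2 + \frac{2 E}{1 + E}$)
$v{\left(q,t \right)} = -24 + 4 \sqrt{q^{2} + t^{2}}$
$C = 130$ ($C = 93 + 37 = 130$)
$\left(C + v{\left(-13,H{\left(6 \right)} \right)}\right)^{2} = \left(130 - \left(24 - 4 \sqrt{\left(-13\right)^{2} + \left(- \frac{2}{1 + 6}\right)^{2}}\right)\right)^{2} = \left(130 - \left(24 - 4 \sqrt{169 + \left(- \frac{2}{7}\right)^{2}}\right)\right)^{2} = \left(130 - \left(24 - 4 \sqrt{169 + \frac{4}{49}}\right)\right)^{2} = \left(130 - \left(24 - 4 \sqrt{\frac{8285}{49}}\right)\right)^{2} = \left(130 - \left(24 - 4 \frac{\sqrt{8285}}{7}\right)\right)^{2} = \left(130 - \left(24 - \frac{4 \sqrt{8285}}{7}\right)\right)^{2} = \left(106 + \frac{4 \sqrt{8285}}{7}\right)^{2}$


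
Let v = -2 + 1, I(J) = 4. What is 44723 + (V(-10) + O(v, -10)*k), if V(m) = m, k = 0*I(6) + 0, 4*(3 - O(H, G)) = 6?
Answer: 44713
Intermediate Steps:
v = -1
O(H, G) = 3/2 (O(H, G) = 3 - ¼*6 = 3 - 3/2 = 3/2)
k = 0 (k = 0*4 + 0 = 0 + 0 = 0)
44723 + (V(-10) + O(v, -10)*k) = 44723 + (-10 + (3/2)*0) = 44723 + (-10 + 0) = 44723 - 10 = 44713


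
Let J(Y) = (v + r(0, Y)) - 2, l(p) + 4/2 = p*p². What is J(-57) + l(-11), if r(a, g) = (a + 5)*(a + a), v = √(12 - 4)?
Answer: -1335 + 2*√2 ≈ -1332.2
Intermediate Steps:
l(p) = -2 + p³ (l(p) = -2 + p*p² = -2 + p³)
v = 2*√2 (v = √8 = 2*√2 ≈ 2.8284)
r(a, g) = 2*a*(5 + a) (r(a, g) = (5 + a)*(2*a) = 2*a*(5 + a))
J(Y) = -2 + 2*√2 (J(Y) = (2*√2 + 2*0*(5 + 0)) - 2 = (2*√2 + 2*0*5) - 2 = (2*√2 + 0) - 2 = 2*√2 - 2 = -2 + 2*√2)
J(-57) + l(-11) = (-2 + 2*√2) + (-2 + (-11)³) = (-2 + 2*√2) + (-2 - 1331) = (-2 + 2*√2) - 1333 = -1335 + 2*√2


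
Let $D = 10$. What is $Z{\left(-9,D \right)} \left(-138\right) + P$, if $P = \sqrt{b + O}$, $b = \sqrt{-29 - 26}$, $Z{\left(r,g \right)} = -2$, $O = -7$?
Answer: $276 + \sqrt{-7 + i \sqrt{55}} \approx 277.26 + 2.9324 i$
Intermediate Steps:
$b = i \sqrt{55}$ ($b = \sqrt{-55} = i \sqrt{55} \approx 7.4162 i$)
$P = \sqrt{-7 + i \sqrt{55}}$ ($P = \sqrt{i \sqrt{55} - 7} = \sqrt{-7 + i \sqrt{55}} \approx 1.2645 + 2.9324 i$)
$Z{\left(-9,D \right)} \left(-138\right) + P = \left(-2\right) \left(-138\right) + \sqrt{-7 + i \sqrt{55}} = 276 + \sqrt{-7 + i \sqrt{55}}$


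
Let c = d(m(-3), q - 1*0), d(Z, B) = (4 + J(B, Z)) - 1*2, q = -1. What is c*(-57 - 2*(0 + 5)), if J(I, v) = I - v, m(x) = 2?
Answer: 67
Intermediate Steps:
d(Z, B) = 2 + B - Z (d(Z, B) = (4 + (B - Z)) - 1*2 = (4 + B - Z) - 2 = 2 + B - Z)
c = -1 (c = 2 + (-1 - 1*0) - 1*2 = 2 + (-1 + 0) - 2 = 2 - 1 - 2 = -1)
c*(-57 - 2*(0 + 5)) = -(-57 - 2*(0 + 5)) = -(-57 - 2*5) = -(-57 - 10) = -1*(-67) = 67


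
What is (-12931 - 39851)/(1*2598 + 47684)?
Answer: -26391/25141 ≈ -1.0497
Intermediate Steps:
(-12931 - 39851)/(1*2598 + 47684) = -52782/(2598 + 47684) = -52782/50282 = -52782*1/50282 = -26391/25141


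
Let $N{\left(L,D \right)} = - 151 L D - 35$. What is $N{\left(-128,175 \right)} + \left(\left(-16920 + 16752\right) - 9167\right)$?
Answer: $3373030$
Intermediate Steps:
$N{\left(L,D \right)} = -35 - 151 D L$ ($N{\left(L,D \right)} = - 151 D L - 35 = -35 - 151 D L$)
$N{\left(-128,175 \right)} + \left(\left(-16920 + 16752\right) - 9167\right) = \left(-35 - 26425 \left(-128\right)\right) + \left(\left(-16920 + 16752\right) - 9167\right) = \left(-35 + 3382400\right) - 9335 = 3382365 - 9335 = 3373030$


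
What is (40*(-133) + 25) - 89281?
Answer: -94576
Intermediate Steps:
(40*(-133) + 25) - 89281 = (-5320 + 25) - 89281 = -5295 - 89281 = -94576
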